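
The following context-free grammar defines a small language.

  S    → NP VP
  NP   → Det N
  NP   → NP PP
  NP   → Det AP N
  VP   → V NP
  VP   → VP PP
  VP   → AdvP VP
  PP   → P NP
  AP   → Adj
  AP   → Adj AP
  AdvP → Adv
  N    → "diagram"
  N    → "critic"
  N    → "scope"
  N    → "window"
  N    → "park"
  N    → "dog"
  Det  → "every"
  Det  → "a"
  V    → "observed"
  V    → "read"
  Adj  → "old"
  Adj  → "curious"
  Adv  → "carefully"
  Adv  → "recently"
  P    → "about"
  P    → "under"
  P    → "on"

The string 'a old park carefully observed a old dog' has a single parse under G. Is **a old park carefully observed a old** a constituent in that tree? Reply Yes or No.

[S [NP [Det a] [AP [Adj old]] [N park]] [VP [AdvP [Adv carefully]] [VP [V observed] [NP [Det a] [AP [Adj old]] [N dog]]]]]
The smallest constituent containing 'a old park carefully observed a old' is the S spanning 'a old park carefully observed a old dog'; no single node in the tree dominates exactly the given words.

No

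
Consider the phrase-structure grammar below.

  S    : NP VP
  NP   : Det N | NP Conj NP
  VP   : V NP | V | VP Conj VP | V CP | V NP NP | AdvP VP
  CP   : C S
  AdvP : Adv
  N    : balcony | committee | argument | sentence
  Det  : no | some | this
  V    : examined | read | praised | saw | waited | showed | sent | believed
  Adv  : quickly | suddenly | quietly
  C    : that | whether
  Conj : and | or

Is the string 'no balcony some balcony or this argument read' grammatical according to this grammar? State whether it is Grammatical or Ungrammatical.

Ungrammatical

For S → NP VP, the only prefix that parses as NP is 'no balcony', but the remainder 'some balcony or this argument read' is not a VP under these rules.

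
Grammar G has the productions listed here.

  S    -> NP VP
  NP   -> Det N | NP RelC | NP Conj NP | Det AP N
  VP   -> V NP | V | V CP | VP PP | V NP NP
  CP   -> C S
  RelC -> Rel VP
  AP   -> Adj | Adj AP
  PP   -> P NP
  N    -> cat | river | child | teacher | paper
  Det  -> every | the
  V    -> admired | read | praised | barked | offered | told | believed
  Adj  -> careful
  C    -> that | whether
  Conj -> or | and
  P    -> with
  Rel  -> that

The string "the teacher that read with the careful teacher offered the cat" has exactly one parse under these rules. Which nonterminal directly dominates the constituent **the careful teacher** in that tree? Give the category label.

PP

S
  NP
    NP
      Det: the
      N: teacher
    RelC
      Rel: that
      VP
        VP
          V: read
        PP
          P: with
          NP
            Det: the
            AP
              Adj: careful
            N: teacher
  VP
    V: offered
    NP
      Det: the
      N: cat
The span 'the careful teacher' is the NP node built by NP → Det AP N.
Its mother is the PP built by PP → P NP.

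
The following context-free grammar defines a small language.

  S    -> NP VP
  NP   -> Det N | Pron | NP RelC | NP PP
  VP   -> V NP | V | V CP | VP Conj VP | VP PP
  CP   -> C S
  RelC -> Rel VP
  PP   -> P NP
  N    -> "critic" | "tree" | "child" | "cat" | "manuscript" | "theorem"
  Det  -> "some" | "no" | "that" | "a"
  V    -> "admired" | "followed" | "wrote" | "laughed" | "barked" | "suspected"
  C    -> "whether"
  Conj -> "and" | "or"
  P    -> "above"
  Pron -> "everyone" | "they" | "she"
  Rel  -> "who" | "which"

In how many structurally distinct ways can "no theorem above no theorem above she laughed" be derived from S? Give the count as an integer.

2

The two bracketings:
[S [NP [NP [Det no] [N theorem]] [PP [P above] [NP [NP [Det no] [N theorem]] [PP [P above] [NP [Pron she]]]]]] [VP [V laughed]]]
[S [NP [NP [NP [Det no] [N theorem]] [PP [P above] [NP [Det no] [N theorem]]]] [PP [P above] [NP [Pron she]]]] [VP [V laughed]]]
The trees differ in how a recursive rule is bracketed over the same span.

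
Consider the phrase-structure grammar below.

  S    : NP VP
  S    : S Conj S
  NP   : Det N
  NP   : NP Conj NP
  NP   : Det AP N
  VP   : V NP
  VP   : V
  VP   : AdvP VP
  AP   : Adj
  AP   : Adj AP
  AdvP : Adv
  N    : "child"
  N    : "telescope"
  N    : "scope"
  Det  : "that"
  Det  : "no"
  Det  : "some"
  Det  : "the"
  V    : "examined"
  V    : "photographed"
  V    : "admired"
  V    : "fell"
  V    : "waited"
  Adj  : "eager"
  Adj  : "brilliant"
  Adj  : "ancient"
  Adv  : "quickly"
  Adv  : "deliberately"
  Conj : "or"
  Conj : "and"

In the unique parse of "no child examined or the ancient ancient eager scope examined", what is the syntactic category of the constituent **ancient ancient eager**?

AP

S
  S
    NP
      Det: no
      N: child
    VP
      V: examined
  Conj: or
  S
    NP
      Det: the
      AP
        Adj: ancient
        AP
          Adj: ancient
          AP
            Adj: eager
      N: scope
    VP
      V: examined
The span 'ancient ancient eager' is the AP node built by AP → Adj AP.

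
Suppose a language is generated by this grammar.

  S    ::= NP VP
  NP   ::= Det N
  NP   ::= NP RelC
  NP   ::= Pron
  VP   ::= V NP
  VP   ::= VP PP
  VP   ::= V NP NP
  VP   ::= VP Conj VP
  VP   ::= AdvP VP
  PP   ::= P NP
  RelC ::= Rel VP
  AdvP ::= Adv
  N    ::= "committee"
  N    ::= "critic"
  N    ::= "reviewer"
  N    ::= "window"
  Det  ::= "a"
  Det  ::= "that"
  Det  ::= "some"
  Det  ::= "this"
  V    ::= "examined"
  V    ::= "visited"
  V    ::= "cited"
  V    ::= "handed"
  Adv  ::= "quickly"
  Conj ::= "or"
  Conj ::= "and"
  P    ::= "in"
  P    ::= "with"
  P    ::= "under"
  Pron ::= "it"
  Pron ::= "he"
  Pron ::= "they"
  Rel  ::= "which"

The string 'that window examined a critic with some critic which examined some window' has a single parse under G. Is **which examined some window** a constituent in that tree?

Yes

[S [NP [Det that] [N window]] [VP [VP [V examined] [NP [Det a] [N critic]]] [PP [P with] [NP [NP [Det some] [N critic]] [RelC [Rel which] [VP [V examined] [NP [Det some] [N window]]]]]]]]
The words 'which examined some window' are exhaustively dominated by a single RelC node (built by RelC → Rel VP), so they form a constituent.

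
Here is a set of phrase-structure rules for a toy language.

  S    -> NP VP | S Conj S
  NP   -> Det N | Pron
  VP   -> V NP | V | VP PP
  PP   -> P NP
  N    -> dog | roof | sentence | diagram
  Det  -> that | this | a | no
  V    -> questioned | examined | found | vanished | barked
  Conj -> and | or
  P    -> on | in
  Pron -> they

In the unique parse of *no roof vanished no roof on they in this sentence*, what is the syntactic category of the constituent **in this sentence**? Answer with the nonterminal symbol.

PP

[S [NP [Det no] [N roof]] [VP [VP [VP [V vanished] [NP [Det no] [N roof]]] [PP [P on] [NP [Pron they]]]] [PP [P in] [NP [Det this] [N sentence]]]]]
The span 'in this sentence' is the PP node built by PP → P NP.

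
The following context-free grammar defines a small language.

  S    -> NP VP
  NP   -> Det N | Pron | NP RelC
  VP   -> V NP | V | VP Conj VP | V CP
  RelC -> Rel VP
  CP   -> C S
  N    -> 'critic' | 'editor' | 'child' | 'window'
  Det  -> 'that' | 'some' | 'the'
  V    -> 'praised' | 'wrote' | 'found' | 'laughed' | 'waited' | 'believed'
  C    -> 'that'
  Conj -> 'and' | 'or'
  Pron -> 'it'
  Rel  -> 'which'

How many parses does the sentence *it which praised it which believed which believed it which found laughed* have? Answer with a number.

7

Two of the 7 distinct bracketings:
[S [NP [NP [Pron it]] [RelC [Rel which] [VP [V praised] [NP [NP [NP [Pron it]] [RelC [Rel which] [VP [V believed]]]] [RelC [Rel which] [VP [V believed] [NP [NP [Pron it]] [RelC [Rel which] [VP [V found]]]]]]]]]] [VP [V laughed]]]
[S [NP [NP [Pron it]] [RelC [Rel which] [VP [V praised] [NP [NP [NP [NP [Pron it]] [RelC [Rel which] [VP [V believed]]]] [RelC [Rel which] [VP [V believed] [NP [Pron it]]]]] [RelC [Rel which] [VP [V found]]]]]]] [VP [V laughed]]]
The trees differ in how a recursive rule is bracketed over the same span.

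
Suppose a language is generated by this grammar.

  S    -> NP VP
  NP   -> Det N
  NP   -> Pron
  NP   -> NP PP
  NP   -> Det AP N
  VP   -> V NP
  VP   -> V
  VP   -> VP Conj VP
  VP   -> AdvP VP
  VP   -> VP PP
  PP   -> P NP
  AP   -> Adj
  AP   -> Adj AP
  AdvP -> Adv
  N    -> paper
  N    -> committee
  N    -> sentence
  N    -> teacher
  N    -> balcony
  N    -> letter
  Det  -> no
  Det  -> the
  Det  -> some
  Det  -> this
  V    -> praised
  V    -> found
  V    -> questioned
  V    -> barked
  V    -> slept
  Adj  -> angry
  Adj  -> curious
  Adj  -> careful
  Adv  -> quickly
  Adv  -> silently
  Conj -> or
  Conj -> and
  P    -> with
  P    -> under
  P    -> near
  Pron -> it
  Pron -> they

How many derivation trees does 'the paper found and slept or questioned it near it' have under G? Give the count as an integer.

Two of the 7 distinct bracketings:
[S [NP [Det the] [N paper]] [VP [VP [V found]] [Conj and] [VP [VP [V slept]] [Conj or] [VP [V questioned] [NP [NP [Pron it]] [PP [P near] [NP [Pron it]]]]]]]]
[S [NP [Det the] [N paper]] [VP [VP [V found]] [Conj and] [VP [VP [V slept]] [Conj or] [VP [VP [V questioned] [NP [Pron it]]] [PP [P near] [NP [Pron it]]]]]]]
The difference turns on whether NP → NP PP is used at the relevant span, versus an alternative expansion of NP.

7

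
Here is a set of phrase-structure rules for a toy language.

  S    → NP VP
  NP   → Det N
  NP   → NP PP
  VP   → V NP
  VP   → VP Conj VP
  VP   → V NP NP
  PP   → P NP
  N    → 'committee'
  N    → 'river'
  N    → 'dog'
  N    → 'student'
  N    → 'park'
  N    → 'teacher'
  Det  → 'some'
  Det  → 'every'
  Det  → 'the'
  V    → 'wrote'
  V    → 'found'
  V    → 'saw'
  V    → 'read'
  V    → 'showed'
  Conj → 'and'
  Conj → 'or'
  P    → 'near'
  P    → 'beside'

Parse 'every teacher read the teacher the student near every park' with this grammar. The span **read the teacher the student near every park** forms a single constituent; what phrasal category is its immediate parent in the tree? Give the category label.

[S [NP [Det every] [N teacher]] [VP [V read] [NP [Det the] [N teacher]] [NP [NP [Det the] [N student]] [PP [P near] [NP [Det every] [N park]]]]]]
The span 'read the teacher the student near every park' is the VP node built by VP → V NP NP.
Its mother is the S built by S → NP VP.

S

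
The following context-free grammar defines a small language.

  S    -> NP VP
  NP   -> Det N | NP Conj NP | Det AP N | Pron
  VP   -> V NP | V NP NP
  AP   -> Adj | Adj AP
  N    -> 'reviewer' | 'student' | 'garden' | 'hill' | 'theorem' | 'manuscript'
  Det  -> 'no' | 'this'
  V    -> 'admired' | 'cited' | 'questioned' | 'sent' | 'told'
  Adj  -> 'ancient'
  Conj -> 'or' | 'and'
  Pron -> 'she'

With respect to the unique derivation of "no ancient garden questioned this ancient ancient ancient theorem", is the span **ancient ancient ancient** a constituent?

[S [NP [Det no] [AP [Adj ancient]] [N garden]] [VP [V questioned] [NP [Det this] [AP [Adj ancient] [AP [Adj ancient] [AP [Adj ancient]]]] [N theorem]]]]
The words 'ancient ancient ancient' are exhaustively dominated by a single AP node (built by AP → Adj AP), so they form a constituent.

Yes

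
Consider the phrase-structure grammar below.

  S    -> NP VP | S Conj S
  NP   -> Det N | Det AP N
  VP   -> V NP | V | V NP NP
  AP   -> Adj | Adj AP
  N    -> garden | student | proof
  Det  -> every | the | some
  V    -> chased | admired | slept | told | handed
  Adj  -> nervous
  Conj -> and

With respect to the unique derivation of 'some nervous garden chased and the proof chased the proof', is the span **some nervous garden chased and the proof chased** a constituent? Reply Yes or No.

No

[S [S [NP [Det some] [AP [Adj nervous]] [N garden]] [VP [V chased]]] [Conj and] [S [NP [Det the] [N proof]] [VP [V chased] [NP [Det the] [N proof]]]]]
The smallest constituent containing 'some nervous garden chased and the proof chased' is the S spanning 'some nervous garden chased and the proof chased the proof'; no single node in the tree dominates exactly the given words.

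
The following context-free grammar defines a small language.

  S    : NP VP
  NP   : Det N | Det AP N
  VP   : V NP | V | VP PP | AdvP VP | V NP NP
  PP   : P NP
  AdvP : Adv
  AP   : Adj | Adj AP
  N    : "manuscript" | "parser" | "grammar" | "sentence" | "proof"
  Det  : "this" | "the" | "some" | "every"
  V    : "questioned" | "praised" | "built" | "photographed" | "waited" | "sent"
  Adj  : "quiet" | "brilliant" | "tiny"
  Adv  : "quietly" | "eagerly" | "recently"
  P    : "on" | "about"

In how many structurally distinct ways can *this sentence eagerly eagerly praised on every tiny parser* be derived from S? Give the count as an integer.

3

Two of the 3 distinct bracketings:
[S [NP [Det this] [N sentence]] [VP [VP [AdvP [Adv eagerly]] [VP [AdvP [Adv eagerly]] [VP [V praised]]]] [PP [P on] [NP [Det every] [AP [Adj tiny]] [N parser]]]]]
[S [NP [Det this] [N sentence]] [VP [AdvP [Adv eagerly]] [VP [VP [AdvP [Adv eagerly]] [VP [V praised]]] [PP [P on] [NP [Det every] [AP [Adj tiny]] [N parser]]]]]]
The trees differ in how a recursive rule is bracketed over the same span.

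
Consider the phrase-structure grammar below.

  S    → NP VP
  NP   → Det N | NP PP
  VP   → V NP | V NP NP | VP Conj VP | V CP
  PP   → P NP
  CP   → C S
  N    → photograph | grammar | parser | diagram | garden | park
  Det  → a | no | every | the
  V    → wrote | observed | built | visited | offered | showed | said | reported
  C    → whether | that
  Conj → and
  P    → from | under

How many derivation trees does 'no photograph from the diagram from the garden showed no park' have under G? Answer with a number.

The two bracketings:
[S [NP [NP [Det no] [N photograph]] [PP [P from] [NP [NP [Det the] [N diagram]] [PP [P from] [NP [Det the] [N garden]]]]]] [VP [V showed] [NP [Det no] [N park]]]]
[S [NP [NP [NP [Det no] [N photograph]] [PP [P from] [NP [Det the] [N diagram]]]] [PP [P from] [NP [Det the] [N garden]]]] [VP [V showed] [NP [Det no] [N park]]]]
The trees differ in how a recursive rule is bracketed over the same span.

2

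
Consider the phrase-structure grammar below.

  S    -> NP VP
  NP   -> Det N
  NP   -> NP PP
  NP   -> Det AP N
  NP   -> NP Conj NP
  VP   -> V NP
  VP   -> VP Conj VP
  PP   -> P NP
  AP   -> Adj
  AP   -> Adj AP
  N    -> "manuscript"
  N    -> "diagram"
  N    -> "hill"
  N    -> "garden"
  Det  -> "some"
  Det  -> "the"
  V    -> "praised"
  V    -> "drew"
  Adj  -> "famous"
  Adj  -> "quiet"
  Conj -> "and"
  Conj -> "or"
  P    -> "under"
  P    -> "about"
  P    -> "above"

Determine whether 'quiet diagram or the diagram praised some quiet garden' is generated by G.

For S → NP VP, no prefix of the string parses as an NP.

Ungrammatical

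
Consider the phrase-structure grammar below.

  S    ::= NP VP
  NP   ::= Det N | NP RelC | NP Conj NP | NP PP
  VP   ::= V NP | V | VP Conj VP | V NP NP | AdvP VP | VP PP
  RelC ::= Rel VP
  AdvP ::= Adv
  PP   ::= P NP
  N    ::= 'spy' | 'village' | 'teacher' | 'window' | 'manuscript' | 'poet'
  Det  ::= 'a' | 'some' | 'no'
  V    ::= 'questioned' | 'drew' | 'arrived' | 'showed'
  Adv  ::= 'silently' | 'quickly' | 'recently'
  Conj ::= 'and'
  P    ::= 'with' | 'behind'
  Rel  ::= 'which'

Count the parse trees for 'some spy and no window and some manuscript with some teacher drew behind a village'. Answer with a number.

Two of the 5 distinct bracketings:
[S [NP [NP [Det some] [N spy]] [Conj and] [NP [NP [Det no] [N window]] [Conj and] [NP [NP [Det some] [N manuscript]] [PP [P with] [NP [Det some] [N teacher]]]]]] [VP [VP [V drew]] [PP [P behind] [NP [Det a] [N village]]]]]
[S [NP [NP [Det some] [N spy]] [Conj and] [NP [NP [NP [Det no] [N window]] [Conj and] [NP [Det some] [N manuscript]]] [PP [P with] [NP [Det some] [N teacher]]]]] [VP [VP [V drew]] [PP [P behind] [NP [Det a] [N village]]]]]
The trees differ in how a recursive rule is bracketed over the same span.

5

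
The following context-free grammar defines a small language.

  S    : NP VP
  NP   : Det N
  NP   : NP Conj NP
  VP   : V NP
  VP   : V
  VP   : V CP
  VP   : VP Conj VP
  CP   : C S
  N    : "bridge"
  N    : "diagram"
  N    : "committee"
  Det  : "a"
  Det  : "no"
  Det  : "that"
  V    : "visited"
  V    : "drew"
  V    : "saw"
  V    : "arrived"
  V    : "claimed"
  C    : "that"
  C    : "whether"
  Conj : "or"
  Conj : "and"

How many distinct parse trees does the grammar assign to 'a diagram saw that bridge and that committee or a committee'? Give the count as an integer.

2

The two bracketings:
[S [NP [Det a] [N diagram]] [VP [V saw] [NP [NP [Det that] [N bridge]] [Conj and] [NP [NP [Det that] [N committee]] [Conj or] [NP [Det a] [N committee]]]]]]
[S [NP [Det a] [N diagram]] [VP [V saw] [NP [NP [NP [Det that] [N bridge]] [Conj and] [NP [Det that] [N committee]]] [Conj or] [NP [Det a] [N committee]]]]]
The trees differ in how a recursive rule is bracketed over the same span.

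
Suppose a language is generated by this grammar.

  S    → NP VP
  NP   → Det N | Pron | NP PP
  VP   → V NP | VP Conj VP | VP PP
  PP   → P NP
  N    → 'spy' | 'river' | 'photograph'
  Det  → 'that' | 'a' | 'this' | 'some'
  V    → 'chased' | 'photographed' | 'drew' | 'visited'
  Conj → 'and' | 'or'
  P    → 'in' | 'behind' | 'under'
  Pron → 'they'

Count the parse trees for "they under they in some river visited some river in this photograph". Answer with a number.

Two of the 4 distinct bracketings:
[S [NP [NP [Pron they]] [PP [P under] [NP [NP [Pron they]] [PP [P in] [NP [Det some] [N river]]]]]] [VP [V visited] [NP [NP [Det some] [N river]] [PP [P in] [NP [Det this] [N photograph]]]]]]
[S [NP [NP [Pron they]] [PP [P under] [NP [NP [Pron they]] [PP [P in] [NP [Det some] [N river]]]]]] [VP [VP [V visited] [NP [Det some] [N river]]] [PP [P in] [NP [Det this] [N photograph]]]]]
The difference turns on whether VP → VP PP is used at the relevant span, versus an alternative expansion of VP.

4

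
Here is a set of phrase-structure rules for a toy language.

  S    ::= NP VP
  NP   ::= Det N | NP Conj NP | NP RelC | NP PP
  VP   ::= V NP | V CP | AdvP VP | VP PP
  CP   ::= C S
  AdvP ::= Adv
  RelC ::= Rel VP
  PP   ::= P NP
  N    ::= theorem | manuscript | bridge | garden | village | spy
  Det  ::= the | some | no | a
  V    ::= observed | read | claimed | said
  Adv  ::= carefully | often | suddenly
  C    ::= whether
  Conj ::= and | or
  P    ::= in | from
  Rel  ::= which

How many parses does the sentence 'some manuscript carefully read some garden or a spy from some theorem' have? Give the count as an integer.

4

Two of the 4 distinct bracketings:
[S [NP [Det some] [N manuscript]] [VP [AdvP [Adv carefully]] [VP [V read] [NP [NP [Det some] [N garden]] [Conj or] [NP [NP [Det a] [N spy]] [PP [P from] [NP [Det some] [N theorem]]]]]]]]
[S [NP [Det some] [N manuscript]] [VP [AdvP [Adv carefully]] [VP [V read] [NP [NP [NP [Det some] [N garden]] [Conj or] [NP [Det a] [N spy]]] [PP [P from] [NP [Det some] [N theorem]]]]]]]
The trees differ in how a recursive rule is bracketed over the same span.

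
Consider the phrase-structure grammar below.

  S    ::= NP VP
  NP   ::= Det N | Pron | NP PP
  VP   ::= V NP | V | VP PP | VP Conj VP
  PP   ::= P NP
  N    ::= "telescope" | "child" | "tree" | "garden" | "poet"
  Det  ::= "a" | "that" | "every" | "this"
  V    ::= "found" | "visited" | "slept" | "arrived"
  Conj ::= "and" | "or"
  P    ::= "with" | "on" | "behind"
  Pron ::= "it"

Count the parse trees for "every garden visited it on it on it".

5

Two of the 5 distinct bracketings:
[S [NP [Det every] [N garden]] [VP [V visited] [NP [NP [Pron it]] [PP [P on] [NP [NP [Pron it]] [PP [P on] [NP [Pron it]]]]]]]]
[S [NP [Det every] [N garden]] [VP [V visited] [NP [NP [NP [Pron it]] [PP [P on] [NP [Pron it]]]] [PP [P on] [NP [Pron it]]]]]]
The trees differ in how a recursive rule is bracketed over the same span.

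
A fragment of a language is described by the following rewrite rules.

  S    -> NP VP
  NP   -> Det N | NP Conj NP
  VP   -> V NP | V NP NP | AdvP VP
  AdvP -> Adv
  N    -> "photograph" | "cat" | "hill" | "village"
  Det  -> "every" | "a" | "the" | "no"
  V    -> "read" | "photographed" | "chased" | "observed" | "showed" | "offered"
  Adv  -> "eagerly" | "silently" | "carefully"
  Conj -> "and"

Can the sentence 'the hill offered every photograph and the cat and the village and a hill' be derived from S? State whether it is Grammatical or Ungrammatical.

Grammatical

S
  NP
    Det: the
    N: hill
  VP
    V: offered
    NP
      NP
        Det: every
        N: photograph
      Conj: and
      NP
        NP
          Det: the
          N: cat
        Conj: and
        NP
          NP
            Det: the
            N: village
          Conj: and
          NP
            Det: a
            N: hill
Every word is introduced by a lexical rule and the phrasal rules combine the resulting categories into a single S.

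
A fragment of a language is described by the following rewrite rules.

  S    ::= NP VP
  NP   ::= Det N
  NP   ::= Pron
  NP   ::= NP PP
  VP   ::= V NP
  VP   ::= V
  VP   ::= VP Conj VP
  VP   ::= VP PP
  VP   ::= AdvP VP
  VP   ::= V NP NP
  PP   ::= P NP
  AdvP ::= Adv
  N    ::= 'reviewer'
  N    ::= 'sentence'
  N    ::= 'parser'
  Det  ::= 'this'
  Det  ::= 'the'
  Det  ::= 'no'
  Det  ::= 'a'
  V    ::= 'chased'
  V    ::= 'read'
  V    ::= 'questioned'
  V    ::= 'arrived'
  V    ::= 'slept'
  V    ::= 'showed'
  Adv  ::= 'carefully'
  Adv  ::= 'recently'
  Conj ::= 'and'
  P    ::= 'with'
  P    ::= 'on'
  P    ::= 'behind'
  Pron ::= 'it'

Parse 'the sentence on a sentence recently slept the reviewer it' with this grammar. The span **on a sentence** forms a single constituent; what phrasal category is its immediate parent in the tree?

[S [NP [NP [Det the] [N sentence]] [PP [P on] [NP [Det a] [N sentence]]]] [VP [AdvP [Adv recently]] [VP [V slept] [NP [Det the] [N reviewer]] [NP [Pron it]]]]]
The span 'on a sentence' is the PP node built by PP → P NP.
Its mother is the NP built by NP → NP PP.

NP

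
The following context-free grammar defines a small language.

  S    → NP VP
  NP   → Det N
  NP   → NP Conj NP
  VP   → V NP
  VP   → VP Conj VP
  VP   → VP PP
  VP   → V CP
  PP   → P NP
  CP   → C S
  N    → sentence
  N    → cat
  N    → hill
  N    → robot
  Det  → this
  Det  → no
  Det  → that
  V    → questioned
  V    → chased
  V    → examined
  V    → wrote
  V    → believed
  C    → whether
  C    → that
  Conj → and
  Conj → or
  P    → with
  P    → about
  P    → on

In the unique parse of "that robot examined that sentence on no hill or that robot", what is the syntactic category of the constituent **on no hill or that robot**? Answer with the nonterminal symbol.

[S [NP [Det that] [N robot]] [VP [VP [V examined] [NP [Det that] [N sentence]]] [PP [P on] [NP [NP [Det no] [N hill]] [Conj or] [NP [Det that] [N robot]]]]]]
The span 'on no hill or that robot' is the PP node built by PP → P NP.

PP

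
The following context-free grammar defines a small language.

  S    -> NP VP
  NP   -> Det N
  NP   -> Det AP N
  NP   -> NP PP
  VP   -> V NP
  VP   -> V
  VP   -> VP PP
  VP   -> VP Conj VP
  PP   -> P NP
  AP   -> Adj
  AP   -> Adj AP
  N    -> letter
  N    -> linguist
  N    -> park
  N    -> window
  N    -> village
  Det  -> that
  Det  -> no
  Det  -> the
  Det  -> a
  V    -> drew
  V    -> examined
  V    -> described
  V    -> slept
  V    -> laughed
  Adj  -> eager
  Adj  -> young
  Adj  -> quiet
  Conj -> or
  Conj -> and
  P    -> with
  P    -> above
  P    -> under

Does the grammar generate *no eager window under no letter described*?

Grammatical

[S [NP [NP [Det no] [AP [Adj eager]] [N window]] [PP [P under] [NP [Det no] [N letter]]]] [VP [V described]]]
Every word is introduced by a lexical rule and the phrasal rules combine the resulting categories into a single S.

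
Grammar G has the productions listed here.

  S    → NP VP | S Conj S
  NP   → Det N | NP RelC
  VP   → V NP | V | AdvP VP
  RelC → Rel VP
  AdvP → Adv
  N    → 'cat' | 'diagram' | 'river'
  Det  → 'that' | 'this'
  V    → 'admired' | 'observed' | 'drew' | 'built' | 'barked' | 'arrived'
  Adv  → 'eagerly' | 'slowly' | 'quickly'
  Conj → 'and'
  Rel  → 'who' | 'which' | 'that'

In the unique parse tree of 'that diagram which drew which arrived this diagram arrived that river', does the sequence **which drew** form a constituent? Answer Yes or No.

[S [NP [NP [NP [Det that] [N diagram]] [RelC [Rel which] [VP [V drew]]]] [RelC [Rel which] [VP [V arrived] [NP [Det this] [N diagram]]]]] [VP [V arrived] [NP [Det that] [N river]]]]
The words 'which drew' are exhaustively dominated by a single RelC node (built by RelC → Rel VP), so they form a constituent.

Yes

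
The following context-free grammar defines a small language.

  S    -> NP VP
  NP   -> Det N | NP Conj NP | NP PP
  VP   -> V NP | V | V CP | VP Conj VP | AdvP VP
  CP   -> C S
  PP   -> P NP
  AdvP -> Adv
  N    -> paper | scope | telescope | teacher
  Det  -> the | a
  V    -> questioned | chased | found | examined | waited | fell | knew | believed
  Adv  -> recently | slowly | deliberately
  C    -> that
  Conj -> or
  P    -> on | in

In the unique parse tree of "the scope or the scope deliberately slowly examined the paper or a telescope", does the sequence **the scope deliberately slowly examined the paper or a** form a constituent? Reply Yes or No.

[S [NP [NP [Det the] [N scope]] [Conj or] [NP [Det the] [N scope]]] [VP [AdvP [Adv deliberately]] [VP [AdvP [Adv slowly]] [VP [V examined] [NP [NP [Det the] [N paper]] [Conj or] [NP [Det a] [N telescope]]]]]]]
The smallest constituent containing 'the scope deliberately slowly examined the paper or a' is the S spanning 'the scope or the scope deliberately slowly examined the paper or a telescope'; no single node in the tree dominates exactly the given words.

No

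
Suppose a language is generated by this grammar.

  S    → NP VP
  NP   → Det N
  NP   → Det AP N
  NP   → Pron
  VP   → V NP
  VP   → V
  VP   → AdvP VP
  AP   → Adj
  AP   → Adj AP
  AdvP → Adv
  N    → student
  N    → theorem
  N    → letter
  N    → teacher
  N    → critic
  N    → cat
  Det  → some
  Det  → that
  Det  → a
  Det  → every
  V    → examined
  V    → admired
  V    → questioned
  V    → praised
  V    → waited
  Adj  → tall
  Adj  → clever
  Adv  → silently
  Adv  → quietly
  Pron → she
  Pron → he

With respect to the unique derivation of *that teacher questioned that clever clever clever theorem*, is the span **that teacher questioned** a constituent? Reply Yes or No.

No

[S [NP [Det that] [N teacher]] [VP [V questioned] [NP [Det that] [AP [Adj clever] [AP [Adj clever] [AP [Adj clever]]]] [N theorem]]]]
The smallest constituent containing 'that teacher questioned' is the S spanning 'that teacher questioned that clever clever clever theorem'; no single node in the tree dominates exactly the given words.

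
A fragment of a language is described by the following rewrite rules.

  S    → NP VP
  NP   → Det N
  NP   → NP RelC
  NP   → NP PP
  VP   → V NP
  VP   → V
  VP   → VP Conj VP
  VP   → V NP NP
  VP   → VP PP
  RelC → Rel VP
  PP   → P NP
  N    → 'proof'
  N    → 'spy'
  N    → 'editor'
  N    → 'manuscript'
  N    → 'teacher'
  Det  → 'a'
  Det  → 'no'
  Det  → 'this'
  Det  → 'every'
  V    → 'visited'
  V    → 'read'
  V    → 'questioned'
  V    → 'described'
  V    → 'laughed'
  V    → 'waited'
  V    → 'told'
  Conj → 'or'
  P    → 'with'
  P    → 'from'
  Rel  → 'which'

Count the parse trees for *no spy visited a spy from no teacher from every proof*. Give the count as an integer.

Two of the 5 distinct bracketings:
[S [NP [Det no] [N spy]] [VP [V visited] [NP [NP [Det a] [N spy]] [PP [P from] [NP [NP [Det no] [N teacher]] [PP [P from] [NP [Det every] [N proof]]]]]]]]
[S [NP [Det no] [N spy]] [VP [V visited] [NP [NP [NP [Det a] [N spy]] [PP [P from] [NP [Det no] [N teacher]]]] [PP [P from] [NP [Det every] [N proof]]]]]]
The trees differ in how a recursive rule is bracketed over the same span.

5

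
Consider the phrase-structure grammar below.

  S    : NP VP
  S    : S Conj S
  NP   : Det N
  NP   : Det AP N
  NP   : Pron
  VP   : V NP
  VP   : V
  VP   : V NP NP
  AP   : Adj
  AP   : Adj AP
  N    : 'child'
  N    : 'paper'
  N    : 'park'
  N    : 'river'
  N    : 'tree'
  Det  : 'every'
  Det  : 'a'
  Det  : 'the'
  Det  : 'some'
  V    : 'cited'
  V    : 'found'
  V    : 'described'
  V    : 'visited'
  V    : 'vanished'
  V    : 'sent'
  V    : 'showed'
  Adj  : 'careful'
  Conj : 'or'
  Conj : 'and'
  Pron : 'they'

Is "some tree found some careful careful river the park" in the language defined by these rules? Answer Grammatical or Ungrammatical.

S
  NP
    Det: some
    N: tree
  VP
    V: found
    NP
      Det: some
      AP
        Adj: careful
        AP
          Adj: careful
      N: river
    NP
      Det: the
      N: park
Each bracket corresponds to one application of a listed rule, so the string is derivable from S.

Grammatical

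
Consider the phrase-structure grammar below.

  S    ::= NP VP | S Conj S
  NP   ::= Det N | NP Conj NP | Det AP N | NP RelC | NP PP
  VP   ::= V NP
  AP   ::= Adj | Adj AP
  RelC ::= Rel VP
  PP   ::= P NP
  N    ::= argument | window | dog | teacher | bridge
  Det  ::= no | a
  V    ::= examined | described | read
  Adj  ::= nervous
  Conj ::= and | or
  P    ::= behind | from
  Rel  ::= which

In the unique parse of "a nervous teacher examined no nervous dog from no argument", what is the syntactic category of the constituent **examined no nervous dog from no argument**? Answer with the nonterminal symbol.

S
  NP
    Det: a
    AP
      Adj: nervous
    N: teacher
  VP
    V: examined
    NP
      NP
        Det: no
        AP
          Adj: nervous
        N: dog
      PP
        P: from
        NP
          Det: no
          N: argument
The span 'examined no nervous dog from no argument' is the VP node built by VP → V NP.

VP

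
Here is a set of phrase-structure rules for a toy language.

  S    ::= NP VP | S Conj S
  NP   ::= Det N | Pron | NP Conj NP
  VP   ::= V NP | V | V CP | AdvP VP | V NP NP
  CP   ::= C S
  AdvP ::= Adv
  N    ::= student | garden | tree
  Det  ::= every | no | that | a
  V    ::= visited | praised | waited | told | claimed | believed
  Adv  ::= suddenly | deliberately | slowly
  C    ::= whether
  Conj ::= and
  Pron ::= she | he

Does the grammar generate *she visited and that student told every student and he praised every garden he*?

[S [S [NP [Pron she]] [VP [V visited]]] [Conj and] [S [S [NP [Det that] [N student]] [VP [V told] [NP [Det every] [N student]]]] [Conj and] [S [NP [Pron he]] [VP [V praised] [NP [Det every] [N garden]] [NP [Pron he]]]]]]
Every word is introduced by a lexical rule and the phrasal rules combine the resulting categories into a single S.

Grammatical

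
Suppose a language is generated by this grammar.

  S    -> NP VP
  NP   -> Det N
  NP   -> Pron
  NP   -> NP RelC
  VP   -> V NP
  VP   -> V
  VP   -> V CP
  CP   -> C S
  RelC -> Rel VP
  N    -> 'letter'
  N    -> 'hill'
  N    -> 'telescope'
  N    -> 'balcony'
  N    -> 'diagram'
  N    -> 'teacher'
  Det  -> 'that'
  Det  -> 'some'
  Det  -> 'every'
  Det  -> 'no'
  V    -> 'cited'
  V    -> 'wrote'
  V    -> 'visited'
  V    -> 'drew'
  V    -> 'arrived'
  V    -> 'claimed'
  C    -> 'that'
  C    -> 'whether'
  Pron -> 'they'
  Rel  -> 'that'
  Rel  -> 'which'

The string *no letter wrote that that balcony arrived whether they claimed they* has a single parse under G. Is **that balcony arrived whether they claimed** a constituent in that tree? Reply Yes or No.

[S [NP [Det no] [N letter]] [VP [V wrote] [CP [C that] [S [NP [Det that] [N balcony]] [VP [V arrived] [CP [C whether] [S [NP [Pron they]] [VP [V claimed] [NP [Pron they]]]]]]]]]]
The smallest constituent containing 'that balcony arrived whether they claimed' is the S spanning 'that balcony arrived whether they claimed they'; no single node in the tree dominates exactly the given words.

No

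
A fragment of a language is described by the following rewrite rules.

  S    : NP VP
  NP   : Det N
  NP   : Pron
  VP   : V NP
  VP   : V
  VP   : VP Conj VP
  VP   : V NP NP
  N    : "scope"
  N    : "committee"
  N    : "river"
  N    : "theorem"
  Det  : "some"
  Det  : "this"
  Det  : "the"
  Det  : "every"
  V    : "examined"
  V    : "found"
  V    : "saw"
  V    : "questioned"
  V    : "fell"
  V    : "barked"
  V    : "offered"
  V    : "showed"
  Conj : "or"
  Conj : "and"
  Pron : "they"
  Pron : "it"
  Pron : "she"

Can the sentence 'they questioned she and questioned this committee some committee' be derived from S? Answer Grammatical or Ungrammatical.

[S [NP [Pron they]] [VP [VP [V questioned] [NP [Pron she]]] [Conj and] [VP [V questioned] [NP [Det this] [N committee]] [NP [Det some] [N committee]]]]]
Each bracket corresponds to one application of a listed rule, so the string is derivable from S.

Grammatical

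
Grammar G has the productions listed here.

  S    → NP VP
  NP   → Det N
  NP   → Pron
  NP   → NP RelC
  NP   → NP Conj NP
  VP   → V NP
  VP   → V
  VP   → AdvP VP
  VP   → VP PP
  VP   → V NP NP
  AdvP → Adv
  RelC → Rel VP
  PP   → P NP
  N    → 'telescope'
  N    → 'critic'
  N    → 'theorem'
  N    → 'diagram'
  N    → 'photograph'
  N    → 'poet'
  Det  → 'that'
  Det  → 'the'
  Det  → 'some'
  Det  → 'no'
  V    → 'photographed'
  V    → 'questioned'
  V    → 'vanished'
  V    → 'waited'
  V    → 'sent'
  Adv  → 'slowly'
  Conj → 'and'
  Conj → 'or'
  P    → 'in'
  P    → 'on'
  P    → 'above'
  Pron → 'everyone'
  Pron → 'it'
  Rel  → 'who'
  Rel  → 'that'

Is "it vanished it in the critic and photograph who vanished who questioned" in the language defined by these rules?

A Conj word can never sit immediately before an N word in any string this grammar generates, so the substring 'and photograph' rules out a derivation.

Ungrammatical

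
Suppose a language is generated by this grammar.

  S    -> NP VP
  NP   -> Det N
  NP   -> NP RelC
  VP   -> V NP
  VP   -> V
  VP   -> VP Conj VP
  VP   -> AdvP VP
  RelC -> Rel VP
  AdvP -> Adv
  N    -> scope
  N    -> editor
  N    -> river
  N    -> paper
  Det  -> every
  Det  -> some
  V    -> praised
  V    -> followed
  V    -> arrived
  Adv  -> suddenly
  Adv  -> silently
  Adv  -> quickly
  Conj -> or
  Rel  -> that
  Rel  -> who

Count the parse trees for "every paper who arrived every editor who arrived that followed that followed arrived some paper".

4

Two of the 4 distinct bracketings:
[S [NP [NP [Det every] [N paper]] [RelC [Rel who] [VP [V arrived] [NP [NP [NP [NP [Det every] [N editor]] [RelC [Rel who] [VP [V arrived]]]] [RelC [Rel that] [VP [V followed]]]] [RelC [Rel that] [VP [V followed]]]]]]] [VP [V arrived] [NP [Det some] [N paper]]]]
[S [NP [NP [NP [Det every] [N paper]] [RelC [Rel who] [VP [V arrived] [NP [NP [NP [Det every] [N editor]] [RelC [Rel who] [VP [V arrived]]]] [RelC [Rel that] [VP [V followed]]]]]]] [RelC [Rel that] [VP [V followed]]]] [VP [V arrived] [NP [Det some] [N paper]]]]
The trees differ in how a recursive rule is bracketed over the same span.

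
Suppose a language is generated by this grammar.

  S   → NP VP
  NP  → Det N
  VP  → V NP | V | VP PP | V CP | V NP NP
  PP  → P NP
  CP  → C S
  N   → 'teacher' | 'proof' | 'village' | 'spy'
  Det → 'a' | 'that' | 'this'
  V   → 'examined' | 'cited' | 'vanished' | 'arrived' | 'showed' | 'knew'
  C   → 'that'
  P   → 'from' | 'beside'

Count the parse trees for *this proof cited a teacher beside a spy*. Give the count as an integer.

1

[S [NP [Det this] [N proof]] [VP [VP [V cited] [NP [Det a] [N teacher]]] [PP [P beside] [NP [Det a] [N spy]]]]]
No rule offers an alternative attachment or grouping for any span, so this is the only derivation.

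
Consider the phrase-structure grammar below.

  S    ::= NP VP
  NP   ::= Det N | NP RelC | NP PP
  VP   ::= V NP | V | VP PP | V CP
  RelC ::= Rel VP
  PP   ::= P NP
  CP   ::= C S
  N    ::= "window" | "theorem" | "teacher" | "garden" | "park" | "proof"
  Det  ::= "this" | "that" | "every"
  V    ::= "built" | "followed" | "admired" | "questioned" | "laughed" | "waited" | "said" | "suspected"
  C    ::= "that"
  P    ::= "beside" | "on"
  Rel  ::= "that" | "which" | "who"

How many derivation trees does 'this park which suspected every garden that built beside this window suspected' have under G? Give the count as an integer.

Two of the 6 distinct bracketings:
[S [NP [NP [Det this] [N park]] [RelC [Rel which] [VP [V suspected] [NP [NP [Det every] [N garden]] [RelC [Rel that] [VP [VP [V built]] [PP [P beside] [NP [Det this] [N window]]]]]]]]] [VP [V suspected]]]
[S [NP [NP [Det this] [N park]] [RelC [Rel which] [VP [V suspected] [NP [NP [NP [Det every] [N garden]] [RelC [Rel that] [VP [V built]]]] [PP [P beside] [NP [Det this] [N window]]]]]]] [VP [V suspected]]]
The difference turns on whether NP → NP PP is used at the relevant span, versus an alternative expansion of NP.

6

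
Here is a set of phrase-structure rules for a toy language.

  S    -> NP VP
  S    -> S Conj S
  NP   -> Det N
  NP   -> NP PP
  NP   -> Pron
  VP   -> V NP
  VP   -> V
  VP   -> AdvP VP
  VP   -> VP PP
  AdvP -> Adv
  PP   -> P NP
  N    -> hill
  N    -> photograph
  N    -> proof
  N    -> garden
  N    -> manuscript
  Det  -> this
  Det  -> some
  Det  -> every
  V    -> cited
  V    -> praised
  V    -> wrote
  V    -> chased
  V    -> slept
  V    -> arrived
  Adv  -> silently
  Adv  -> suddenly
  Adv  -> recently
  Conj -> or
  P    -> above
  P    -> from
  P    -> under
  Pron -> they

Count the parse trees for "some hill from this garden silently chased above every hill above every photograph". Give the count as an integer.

5

Two of the 5 distinct bracketings:
[S [NP [NP [Det some] [N hill]] [PP [P from] [NP [Det this] [N garden]]]] [VP [AdvP [Adv silently]] [VP [VP [V chased]] [PP [P above] [NP [NP [Det every] [N hill]] [PP [P above] [NP [Det every] [N photograph]]]]]]]]
[S [NP [NP [Det some] [N hill]] [PP [P from] [NP [Det this] [N garden]]]] [VP [AdvP [Adv silently]] [VP [VP [VP [V chased]] [PP [P above] [NP [Det every] [N hill]]]] [PP [P above] [NP [Det every] [N photograph]]]]]]
The trees differ in how a recursive rule is bracketed over the same span.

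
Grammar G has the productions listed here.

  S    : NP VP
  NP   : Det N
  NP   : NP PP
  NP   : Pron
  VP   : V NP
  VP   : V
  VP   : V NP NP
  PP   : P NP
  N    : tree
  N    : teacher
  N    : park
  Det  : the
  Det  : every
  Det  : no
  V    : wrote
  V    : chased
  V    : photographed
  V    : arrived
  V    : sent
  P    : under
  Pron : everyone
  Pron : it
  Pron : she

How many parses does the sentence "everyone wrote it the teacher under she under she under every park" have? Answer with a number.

5

Two of the 5 distinct bracketings:
[S [NP [Pron everyone]] [VP [V wrote] [NP [Pron it]] [NP [NP [Det the] [N teacher]] [PP [P under] [NP [NP [Pron she]] [PP [P under] [NP [NP [Pron she]] [PP [P under] [NP [Det every] [N park]]]]]]]]]]
[S [NP [Pron everyone]] [VP [V wrote] [NP [Pron it]] [NP [NP [Det the] [N teacher]] [PP [P under] [NP [NP [NP [Pron she]] [PP [P under] [NP [Pron she]]]] [PP [P under] [NP [Det every] [N park]]]]]]]]
The trees differ in how a recursive rule is bracketed over the same span.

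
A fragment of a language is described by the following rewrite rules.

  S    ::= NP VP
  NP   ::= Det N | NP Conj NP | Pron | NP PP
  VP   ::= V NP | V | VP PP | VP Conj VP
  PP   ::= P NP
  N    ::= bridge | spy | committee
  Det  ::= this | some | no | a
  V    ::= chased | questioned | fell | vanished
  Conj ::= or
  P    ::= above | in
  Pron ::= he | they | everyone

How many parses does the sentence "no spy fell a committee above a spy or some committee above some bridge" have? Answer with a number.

Two of the 10 distinct bracketings:
[S [NP [Det no] [N spy]] [VP [V fell] [NP [NP [NP [Det a] [N committee]] [PP [P above] [NP [Det a] [N spy]]]] [Conj or] [NP [NP [Det some] [N committee]] [PP [P above] [NP [Det some] [N bridge]]]]]]]
[S [NP [Det no] [N spy]] [VP [V fell] [NP [NP [Det a] [N committee]] [PP [P above] [NP [NP [Det a] [N spy]] [Conj or] [NP [NP [Det some] [N committee]] [PP [P above] [NP [Det some] [N bridge]]]]]]]]]
The trees differ in how a recursive rule is bracketed over the same span.

10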